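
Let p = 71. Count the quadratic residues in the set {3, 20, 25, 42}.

3

(3/71) = +1 → QR.
(20/71) = +1 → QR.
(25/71) = +1 → QR.
(42/71) = -1 → non-residue.
Total quadratic residues among the 4: 3.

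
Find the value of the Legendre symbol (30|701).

1

Euler's criterion: (30/701) ≡ 30^350 (mod 701).
30^2 ≡ 199 (mod 701)
30^4 ≡ 345 (mod 701)
30^8 ≡ 556 (mod 701)
30^16 ≡ 696 (mod 701)
30^32 ≡ 25 (mod 701)
30^64 ≡ 625 (mod 701)
30^128 ≡ 168 (mod 701)
30^256 ≡ 184 (mod 701)
30^350 = 30^(256+64+16+8+4+2) ≡ 1 (mod 701).
Result is 1, so (30/701) = 1.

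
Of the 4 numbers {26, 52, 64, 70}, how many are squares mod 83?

3

(26/83) = +1 → QR.
(52/83) = -1 → non-residue.
(64/83) = +1 → QR.
(70/83) = +1 → QR.
Total quadratic residues among the 4: 3.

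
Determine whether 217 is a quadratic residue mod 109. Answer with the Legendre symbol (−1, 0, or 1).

First reduce: 217 ≡ 108 (mod 109).
Pull out 2^2: since 109 ≡ 5 (mod 8), (2/109) = -1, so (2/109)^2 = +1.
Reciprocity: 27 ≡ 3 and 109 ≡ 1 (mod 4), so (27/109) = +(109/27).
Reduce top mod 27: now compute (1/27).
Reached (1/27) = 1. Collecting the sign flips along the way, the symbol is +1.

1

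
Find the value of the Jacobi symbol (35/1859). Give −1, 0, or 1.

Reciprocity: 35 ≡ 3 and 1859 ≡ 3 (mod 4), so (35/1859) = −(1859/35).
Reduce top mod 35: now compute (4/35).
Pull out 2^2: since 35 ≡ 3 (mod 8), (2/35) = -1, so (2/35)^2 = +1.
Reached (1/35) = 1. Collecting the sign flips along the way, the symbol is -1.

-1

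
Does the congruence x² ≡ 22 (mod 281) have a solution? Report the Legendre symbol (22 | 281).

-1

Pull out 2: since 281 ≡ 1 (mod 8), (2/281) = +1.
Reciprocity: 11 ≡ 3 and 281 ≡ 1 (mod 4), so (11/281) = +(281/11).
Reduce top mod 11: now compute (6/11).
Pull out 2: since 11 ≡ 3 (mod 8), (2/11) = -1.
Reciprocity: 3 ≡ 3 and 11 ≡ 3 (mod 4), so (3/11) = −(11/3).
Reduce top mod 3: now compute (2/3).
Pull out 2: since 3 ≡ 3 (mod 8), (2/3) = -1.
Reached (1/3) = 1. Collecting the sign flips along the way, the symbol is -1.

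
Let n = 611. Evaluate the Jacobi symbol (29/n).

Reciprocity: 29 ≡ 1 and 611 ≡ 3 (mod 4), so (29/611) = +(611/29).
Reduce top mod 29: now compute (2/29).
Pull out 2: since 29 ≡ 5 (mod 8), (2/29) = -1.
Reached (1/29) = 1. Collecting the sign flips along the way, the symbol is -1.

-1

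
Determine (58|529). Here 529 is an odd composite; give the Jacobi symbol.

1

Pull out 2: since 529 ≡ 1 (mod 8), (2/529) = +1.
Reciprocity: 29 ≡ 1 and 529 ≡ 1 (mod 4), so (29/529) = +(529/29).
Reduce top mod 29: now compute (7/29).
Reciprocity: 7 ≡ 3 and 29 ≡ 1 (mod 4), so (7/29) = +(29/7).
Reduce top mod 7: now compute (1/7).
Reached (1/7) = 1. Collecting the sign flips along the way, the symbol is +1.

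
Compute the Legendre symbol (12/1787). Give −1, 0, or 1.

1

Pull out 2^2: since 1787 ≡ 3 (mod 8), (2/1787) = -1, so (2/1787)^2 = +1.
Reciprocity: 3 ≡ 3 and 1787 ≡ 3 (mod 4), so (3/1787) = −(1787/3).
Reduce top mod 3: now compute (2/3).
Pull out 2: since 3 ≡ 3 (mod 8), (2/3) = -1.
Reached (1/3) = 1. Collecting the sign flips along the way, the symbol is +1.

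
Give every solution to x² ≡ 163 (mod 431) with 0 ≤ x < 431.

Since 431 ≡ 3 (mod 4), a square root of 163 is 163^((431+1)/4) = 163^108 mod 431.
Repeated squaring: 163^2≡278, 163^4≡135, 163^8≡123, 163^16≡44, 163^32≡212, 163^64≡120 (mod 431).
163^108 = 163^(64+32+8+4) ≡ 342 (mod 431).
Check: 342² = 116964 ≡ 163 (mod 431). The two roots are 89 and 342.

89, 342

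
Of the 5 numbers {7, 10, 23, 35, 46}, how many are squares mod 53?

(7/53) = +1 → QR.
(10/53) = +1 → QR.
(23/53) = -1 → non-residue.
(35/53) = -1 → non-residue.
(46/53) = +1 → QR.
Total quadratic residues among the 5: 3.

3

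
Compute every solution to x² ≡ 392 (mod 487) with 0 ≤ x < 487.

Since 487 ≡ 3 (mod 4), a square root of 392 is 392^((487+1)/4) = 392^122 mod 487.
Repeated squaring: 392^2≡259, 392^4≡362, 392^8≡41, 392^16≡220, 392^32≡187, 392^64≡392 (mod 487).
392^122 = 392^(64+32+16+8+2) ≡ 187 (mod 487).
Check: 187² = 34969 ≡ 392 (mod 487). The two roots are 187 and 300.

187, 300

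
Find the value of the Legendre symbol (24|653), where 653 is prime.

Pull out 2^3: since 653 ≡ 5 (mod 8), (2/653) = -1, so (2/653)^3 = -1.
Reciprocity: 3 ≡ 3 and 653 ≡ 1 (mod 4), so (3/653) = +(653/3).
Reduce top mod 3: now compute (2/3).
Pull out 2: since 3 ≡ 3 (mod 8), (2/3) = -1.
Reached (1/3) = 1. Collecting the sign flips along the way, the symbol is +1.

1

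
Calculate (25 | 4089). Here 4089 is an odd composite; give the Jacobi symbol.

Reciprocity: 25 ≡ 1 and 4089 ≡ 1 (mod 4), so (25/4089) = +(4089/25).
Reduce top mod 25: now compute (14/25).
Pull out 2: since 25 ≡ 1 (mod 8), (2/25) = +1.
Reciprocity: 7 ≡ 3 and 25 ≡ 1 (mod 4), so (7/25) = +(25/7).
Reduce top mod 7: now compute (4/7).
Pull out 2^2: since 7 ≡ 7 (mod 8), (2/7) = +1, so (2/7)^2 = +1.
Reached (1/7) = 1. Collecting the sign flips along the way, the symbol is +1.

1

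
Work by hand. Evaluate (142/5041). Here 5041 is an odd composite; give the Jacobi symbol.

0

Pull out 2: since 5041 ≡ 1 (mod 8), (2/5041) = +1.
Reciprocity: 71 ≡ 3 and 5041 ≡ 1 (mod 4), so (71/5041) = +(5041/71).
Reduce top mod 71: now compute (0/71).
Top reduces to 0: gcd > 1, so the symbol is 0.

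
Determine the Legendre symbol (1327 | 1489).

1

Reciprocity: 1327 ≡ 3 and 1489 ≡ 1 (mod 4), so (1327/1489) = +(1489/1327).
Reduce top mod 1327: now compute (162/1327).
Pull out 2: since 1327 ≡ 7 (mod 8), (2/1327) = +1.
Reciprocity: 81 ≡ 1 and 1327 ≡ 3 (mod 4), so (81/1327) = +(1327/81).
Reduce top mod 81: now compute (31/81).
Reciprocity: 31 ≡ 3 and 81 ≡ 1 (mod 4), so (31/81) = +(81/31).
Reduce top mod 31: now compute (19/31).
Reciprocity: 19 ≡ 3 and 31 ≡ 3 (mod 4), so (19/31) = −(31/19).
Reduce top mod 19: now compute (12/19).
Pull out 2^2: since 19 ≡ 3 (mod 8), (2/19) = -1, so (2/19)^2 = +1.
Reciprocity: 3 ≡ 3 and 19 ≡ 3 (mod 4), so (3/19) = −(19/3).
Reduce top mod 3: now compute (1/3).
Reached (1/3) = 1. Collecting the sign flips along the way, the symbol is +1.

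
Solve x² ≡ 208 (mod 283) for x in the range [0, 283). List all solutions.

121, 162

Since 283 ≡ 3 (mod 4), a square root of 208 is 208^((283+1)/4) = 208^71 mod 283.
Repeated squaring: 208^2≡248, 208^4≡93, 208^8≡159, 208^16≡94, 208^32≡63, 208^64≡7 (mod 283).
208^71 = 208^(64+4+2+1) ≡ 121 (mod 283).
Check: 121² = 14641 ≡ 208 (mod 283). The two roots are 121 and 162.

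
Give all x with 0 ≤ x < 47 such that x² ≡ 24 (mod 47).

Since 47 ≡ 3 (mod 4), a square root of 24 is 24^((47+1)/4) = 24^12 mod 47.
Repeated squaring: 24^2≡12, 24^4≡3, 24^8≡9 (mod 47).
24^12 = 24^(8+4) ≡ 27 (mod 47).
Check: 27² = 729 ≡ 24 (mod 47). The two roots are 20 and 27.

20, 27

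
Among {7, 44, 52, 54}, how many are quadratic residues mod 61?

(7/61) = -1 → non-residue.
(44/61) = -1 → non-residue.
(52/61) = +1 → QR.
(54/61) = -1 → non-residue.
Total quadratic residues among the 4: 1.

1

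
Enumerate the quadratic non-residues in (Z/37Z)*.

2,5,6,8,13,14,15,17,18,19,20,22,23,24,29,31,32,35

Square k = 1,…,18 (k and 37−k give the same square):
1²=1, 2²=4, 3²=9, 4²=16, 5²=25, 6²=36, 7²≡12, 8²≡27, 9²≡7, 10²≡26, 11²≡10, 12²≡33, 13²≡21, 14²≡11, 15²≡3, 16²≡34, 17²≡30, 18²≡28 (mod 37).
The residues are {1, 3, 4, 7, 9, 10, 11, 12, 16, 21, 25, 26, 27, 28, 30, 33, 34, 36}; the non-residues are the remaining 18 nonzero classes.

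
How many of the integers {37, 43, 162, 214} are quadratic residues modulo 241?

2

(37/241) = -1 → non-residue.
(43/241) = -1 → non-residue.
(162/241) = +1 → QR.
(214/241) = +1 → QR.
Total quadratic residues among the 4: 2.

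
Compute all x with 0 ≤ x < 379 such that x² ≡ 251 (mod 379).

177, 202

Since 379 ≡ 3 (mod 4), a square root of 251 is 251^((379+1)/4) = 251^95 mod 379.
Repeated squaring: 251^2≡87, 251^4≡368, 251^8≡121, 251^16≡239, 251^32≡271, 251^64≡294 (mod 379).
251^95 = 251^(64+16+8+4+2+1) ≡ 177 (mod 379).
Check: 177² = 31329 ≡ 251 (mod 379). The two roots are 177 and 202.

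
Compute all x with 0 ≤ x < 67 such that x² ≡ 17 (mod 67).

33, 34

Since 67 ≡ 3 (mod 4), a square root of 17 is 17^((67+1)/4) = 17^17 mod 67.
Repeated squaring: 17^2≡21, 17^4≡39, 17^8≡47, 17^16≡65 (mod 67).
17^17 = 17^(16+1) ≡ 33 (mod 67).
Check: 33² = 1089 ≡ 17 (mod 67). The two roots are 33 and 34.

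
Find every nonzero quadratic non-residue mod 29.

Square k = 1,…,14 (k and 29−k give the same square):
1²=1, 2²=4, 3²=9, 4²=16, 5²=25, 6²≡7, 7²≡20, 8²≡6, 9²≡23, 10²≡13, 11²≡5, 12²≡28, 13²≡24, 14²≡22 (mod 29).
The residues are {1, 4, 5, 6, 7, 9, 13, 16, 20, 22, 23, 24, 25, 28}; the non-residues are the remaining 14 nonzero classes.

2, 3, 8, 10, 11, 12, 14, 15, 17, 18, 19, 21, 26, 27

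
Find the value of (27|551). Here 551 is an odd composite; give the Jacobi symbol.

Reciprocity: 27 ≡ 3 and 551 ≡ 3 (mod 4), so (27/551) = −(551/27).
Reduce top mod 27: now compute (11/27).
Reciprocity: 11 ≡ 3 and 27 ≡ 3 (mod 4), so (11/27) = −(27/11).
Reduce top mod 11: now compute (5/11).
Reciprocity: 5 ≡ 1 and 11 ≡ 3 (mod 4), so (5/11) = +(11/5).
Reduce top mod 5: now compute (1/5).
Reached (1/5) = 1. Collecting the sign flips along the way, the symbol is +1.

1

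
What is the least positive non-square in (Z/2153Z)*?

(2/2153) = +1, so 2 is a residue.
(3/2153) = −1, so 3 is the smallest positive non-residue mod 2153.

3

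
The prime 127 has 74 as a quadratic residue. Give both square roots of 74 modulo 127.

Since 127 ≡ 3 (mod 4), a square root of 74 is 74^((127+1)/4) = 74^32 mod 127.
Repeated squaring: 74^2≡15, 74^4≡98, 74^8≡79, 74^16≡18, 74^32≡70 (mod 127).
74^32 = 74^(32) ≡ 70 (mod 127).
Check: 70² = 4900 ≡ 74 (mod 127). The two roots are 57 and 70.

57, 70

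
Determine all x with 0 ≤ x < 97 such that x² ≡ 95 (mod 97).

97 ≡ 1 (mod 4), so we find a root by search.
Trying successive values, 17² = 289 ≡ 95 (mod 97). The other root is 97 − 17 = 80.

17, 80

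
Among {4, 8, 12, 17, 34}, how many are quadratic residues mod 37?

3

(4/37) = +1 → QR.
(8/37) = -1 → non-residue.
(12/37) = +1 → QR.
(17/37) = -1 → non-residue.
(34/37) = +1 → QR.
Total quadratic residues among the 5: 3.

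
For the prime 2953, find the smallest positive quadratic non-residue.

5

(2/2953) = +1, so 2 is a residue.
(3/2953) = +1, so 3 is a residue.
(4/2953) = +1, so 4 is a residue.
(5/2953) = −1, so 5 is the smallest positive non-residue mod 2953.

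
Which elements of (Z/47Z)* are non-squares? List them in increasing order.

Square k = 1,…,23 (k and 47−k give the same square):
1²=1, 2²=4, 3²=9, 4²=16, 5²=25, 6²=36, 7²≡2, 8²≡17, 9²≡34, 10²≡6, 11²≡27, 12²≡3, 13²≡28, 14²≡8, 15²≡37, 16²≡21, 17²≡7, 18²≡42, 19²≡32, 20²≡24, 21²≡18, 22²≡14, 23²≡12 (mod 47).
The residues are {1, 2, 3, 4, 6, 7, 8, 9, 12, 14, 16, 17, 18, 21, 24, 25, 27, 28, 32, 34, 36, 37, 42}; the non-residues are the remaining 23 nonzero classes.

5, 10, 11, 13, 15, 19, 20, 22, 23, 26, 29, 30, 31, 33, 35, 38, 39, 40, 41, 43, 44, 45, 46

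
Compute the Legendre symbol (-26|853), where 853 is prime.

1

First reduce: -26 ≡ 827 (mod 853).
Reciprocity: 827 ≡ 3 and 853 ≡ 1 (mod 4), so (827/853) = +(853/827).
Reduce top mod 827: now compute (26/827).
Pull out 2: since 827 ≡ 3 (mod 8), (2/827) = -1.
Reciprocity: 13 ≡ 1 and 827 ≡ 3 (mod 4), so (13/827) = +(827/13).
Reduce top mod 13: now compute (8/13).
Pull out 2^3: since 13 ≡ 5 (mod 8), (2/13) = -1, so (2/13)^3 = -1.
Reached (1/13) = 1. Collecting the sign flips along the way, the symbol is +1.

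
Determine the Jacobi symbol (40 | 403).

1

Pull out 2^3: since 403 ≡ 3 (mod 8), (2/403) = -1, so (2/403)^3 = -1.
Reciprocity: 5 ≡ 1 and 403 ≡ 3 (mod 4), so (5/403) = +(403/5).
Reduce top mod 5: now compute (3/5).
Reciprocity: 3 ≡ 3 and 5 ≡ 1 (mod 4), so (3/5) = +(5/3).
Reduce top mod 3: now compute (2/3).
Pull out 2: since 3 ≡ 3 (mod 8), (2/3) = -1.
Reached (1/3) = 1. Collecting the sign flips along the way, the symbol is +1.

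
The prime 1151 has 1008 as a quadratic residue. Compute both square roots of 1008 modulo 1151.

354, 797

Since 1151 ≡ 3 (mod 4), a square root of 1008 is 1008^((1151+1)/4) = 1008^288 mod 1151.
Repeated squaring: 1008^2≡882, 1008^4≡999, 1008^8≡84, 1008^16≡150, 1008^32≡631, 1008^64≡1066, 1008^128≡319, 1008^256≡473 (mod 1151).
1008^288 = 1008^(256+32) ≡ 354 (mod 1151).
Check: 354² = 125316 ≡ 1008 (mod 1151). The two roots are 354 and 797.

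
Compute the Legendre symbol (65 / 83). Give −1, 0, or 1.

1

Euler's criterion: (65/83) ≡ 65^41 (mod 83).
65^2 ≡ 75 (mod 83)
65^4 ≡ 64 (mod 83)
65^8 ≡ 29 (mod 83)
65^16 ≡ 11 (mod 83)
65^32 ≡ 38 (mod 83)
65^41 = 65^(32+8+1) ≡ 1 (mod 83).
Result is 1, so (65/83) = 1.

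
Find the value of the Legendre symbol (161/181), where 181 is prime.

Reciprocity: 161 ≡ 1 and 181 ≡ 1 (mod 4), so (161/181) = +(181/161).
Reduce top mod 161: now compute (20/161).
Pull out 2^2: since 161 ≡ 1 (mod 8), (2/161) = +1, so (2/161)^2 = +1.
Reciprocity: 5 ≡ 1 and 161 ≡ 1 (mod 4), so (5/161) = +(161/5).
Reduce top mod 5: now compute (1/5).
Reached (1/5) = 1. Collecting the sign flips along the way, the symbol is +1.

1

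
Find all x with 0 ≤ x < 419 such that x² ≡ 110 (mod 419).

23, 396

Since 419 ≡ 3 (mod 4), a square root of 110 is 110^((419+1)/4) = 110^105 mod 419.
Repeated squaring: 110^2≡368, 110^4≡87, 110^8≡27, 110^16≡310, 110^32≡149, 110^64≡413 (mod 419).
110^105 = 110^(64+32+8+1) ≡ 23 (mod 419).
Check: 23² = 529 ≡ 110 (mod 419). The two roots are 23 and 396.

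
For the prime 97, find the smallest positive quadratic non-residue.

(2/97) = +1, so 2 is a residue.
(3/97) = +1, so 3 is a residue.
(4/97) = +1, so 4 is a residue.
(5/97) = −1, so 5 is the smallest positive non-residue mod 97.

5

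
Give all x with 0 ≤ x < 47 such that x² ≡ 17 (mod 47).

Since 47 ≡ 3 (mod 4), a square root of 17 is 17^((47+1)/4) = 17^12 mod 47.
Repeated squaring: 17^2≡7, 17^4≡2, 17^8≡4 (mod 47).
17^12 = 17^(8+4) ≡ 8 (mod 47).
Check: 8² = 64 ≡ 17 (mod 47). The two roots are 8 and 39.

8, 39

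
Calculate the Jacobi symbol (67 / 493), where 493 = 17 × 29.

1

Reciprocity: 67 ≡ 3 and 493 ≡ 1 (mod 4), so (67/493) = +(493/67).
Reduce top mod 67: now compute (24/67).
Pull out 2^3: since 67 ≡ 3 (mod 8), (2/67) = -1, so (2/67)^3 = -1.
Reciprocity: 3 ≡ 3 and 67 ≡ 3 (mod 4), so (3/67) = −(67/3).
Reduce top mod 3: now compute (1/3).
Reached (1/3) = 1. Collecting the sign flips along the way, the symbol is +1.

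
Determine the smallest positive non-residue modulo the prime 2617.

5

(2/2617) = +1, so 2 is a residue.
(3/2617) = +1, so 3 is a residue.
(4/2617) = +1, so 4 is a residue.
(5/2617) = −1, so 5 is the smallest positive non-residue mod 2617.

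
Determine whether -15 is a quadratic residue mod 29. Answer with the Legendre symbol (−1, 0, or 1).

-1

Euler's criterion: (-15/29) ≡ 14^14 (mod 29).
14^2 ≡ 22 (mod 29)
14^4 ≡ 20 (mod 29)
14^8 ≡ 23 (mod 29)
14^14 = 14^(8+4+2) ≡ 28 (mod 29).
Result is 28 ≡ −1, so (-15/29) = −1.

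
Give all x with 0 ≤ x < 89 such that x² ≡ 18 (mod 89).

89 ≡ 1 (mod 4), so we find a root by search.
Trying successive values, 14² = 196 ≡ 18 (mod 89). The other root is 89 − 14 = 75.

14, 75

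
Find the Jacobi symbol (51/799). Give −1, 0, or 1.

Reciprocity: 51 ≡ 3 and 799 ≡ 3 (mod 4), so (51/799) = −(799/51).
Reduce top mod 51: now compute (34/51).
Pull out 2: since 51 ≡ 3 (mod 8), (2/51) = -1.
Reciprocity: 17 ≡ 1 and 51 ≡ 3 (mod 4), so (17/51) = +(51/17).
Reduce top mod 17: now compute (0/17).
Top reduces to 0: gcd > 1, so the symbol is 0.

0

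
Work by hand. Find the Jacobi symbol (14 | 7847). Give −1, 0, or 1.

Pull out 2: since 7847 ≡ 7 (mod 8), (2/7847) = +1.
Reciprocity: 7 ≡ 3 and 7847 ≡ 3 (mod 4), so (7/7847) = −(7847/7).
Reduce top mod 7: now compute (0/7).
Top reduces to 0: gcd > 1, so the symbol is 0.

0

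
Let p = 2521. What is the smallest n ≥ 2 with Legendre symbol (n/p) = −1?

(2/2521) = +1, so 2 is a residue.
(3/2521) = +1, so 3 is a residue.
(4/2521) = +1, so 4 is a residue.
(5/2521) = +1, so 5 is a residue.
(6/2521) = +1, so 6 is a residue.
(7/2521) = +1, so 7 is a residue.
(8/2521) = +1, so 8 is a residue.
(9/2521) = +1, so 9 is a residue.
(10/2521) = +1, so 10 is a residue.
(11/2521) = −1, so 11 is the smallest positive non-residue mod 2521.

11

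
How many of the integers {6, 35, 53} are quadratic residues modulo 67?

2

(6/67) = +1 → QR.
(35/67) = +1 → QR.
(53/67) = -1 → non-residue.
Total quadratic residues among the 3: 2.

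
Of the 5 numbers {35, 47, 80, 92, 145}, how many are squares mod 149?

(35/149) = +1 → QR.
(47/149) = +1 → QR.
(80/149) = +1 → QR.
(92/149) = -1 → non-residue.
(145/149) = +1 → QR.
Total quadratic residues among the 5: 4.

4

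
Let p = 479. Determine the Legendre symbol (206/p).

1

Pull out 2: since 479 ≡ 7 (mod 8), (2/479) = +1.
Reciprocity: 103 ≡ 3 and 479 ≡ 3 (mod 4), so (103/479) = −(479/103).
Reduce top mod 103: now compute (67/103).
Reciprocity: 67 ≡ 3 and 103 ≡ 3 (mod 4), so (67/103) = −(103/67).
Reduce top mod 67: now compute (36/67).
Pull out 2^2: since 67 ≡ 3 (mod 8), (2/67) = -1, so (2/67)^2 = +1.
Reciprocity: 9 ≡ 1 and 67 ≡ 3 (mod 4), so (9/67) = +(67/9).
Reduce top mod 9: now compute (4/9).
Pull out 2^2: since 9 ≡ 1 (mod 8), (2/9) = +1, so (2/9)^2 = +1.
Reached (1/9) = 1. Collecting the sign flips along the way, the symbol is +1.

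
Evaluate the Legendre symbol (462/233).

1

Euler's criterion: (462/233) ≡ 229^116 (mod 233).
229^2 ≡ 16 (mod 233)
229^4 ≡ 23 (mod 233)
229^8 ≡ 63 (mod 233)
229^16 ≡ 8 (mod 233)
229^32 ≡ 64 (mod 233)
229^64 ≡ 135 (mod 233)
229^116 = 229^(64+32+16+4) ≡ 1 (mod 233).
Result is 1, so (462/233) = 1.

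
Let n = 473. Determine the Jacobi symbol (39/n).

Reciprocity: 39 ≡ 3 and 473 ≡ 1 (mod 4), so (39/473) = +(473/39).
Reduce top mod 39: now compute (5/39).
Reciprocity: 5 ≡ 1 and 39 ≡ 3 (mod 4), so (5/39) = +(39/5).
Reduce top mod 5: now compute (4/5).
Pull out 2^2: since 5 ≡ 5 (mod 8), (2/5) = -1, so (2/5)^2 = +1.
Reached (1/5) = 1. Collecting the sign flips along the way, the symbol is +1.

1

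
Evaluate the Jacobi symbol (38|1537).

1

Pull out 2: since 1537 ≡ 1 (mod 8), (2/1537) = +1.
Reciprocity: 19 ≡ 3 and 1537 ≡ 1 (mod 4), so (19/1537) = +(1537/19).
Reduce top mod 19: now compute (17/19).
Reciprocity: 17 ≡ 1 and 19 ≡ 3 (mod 4), so (17/19) = +(19/17).
Reduce top mod 17: now compute (2/17).
Pull out 2: since 17 ≡ 1 (mod 8), (2/17) = +1.
Reached (1/17) = 1. Collecting the sign flips along the way, the symbol is +1.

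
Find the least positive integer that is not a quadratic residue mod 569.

3

(2/569) = +1, so 2 is a residue.
(3/569) = −1, so 3 is the smallest positive non-residue mod 569.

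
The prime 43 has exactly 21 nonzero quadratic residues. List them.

Square k = 1,…,21 (k and 43−k give the same square):
1²=1, 2²=4, 3²=9, 4²=16, 5²=25, 6²=36, 7²≡6, 8²≡21, 9²≡38, 10²≡14, 11²≡35, 12²≡15, 13²≡40, 14²≡24, 15²≡10, 16²≡41, 17²≡31, 18²≡23, 19²≡17, 20²≡13, 21²≡11 (mod 43).
So the quadratic residues mod 43 are {1, 4, 6, 9, 10, 11, 13, 14, 15, 16, 17, 21, 23, 24, 25, 31, 35, 36, 38, 40, 41}.

1,4,6,9,10,11,13,14,15,16,17,21,23,24,25,31,35,36,38,40,41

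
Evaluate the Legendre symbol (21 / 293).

1

Reciprocity: 21 ≡ 1 and 293 ≡ 1 (mod 4), so (21/293) = +(293/21).
Reduce top mod 21: now compute (20/21).
Pull out 2^2: since 21 ≡ 5 (mod 8), (2/21) = -1, so (2/21)^2 = +1.
Reciprocity: 5 ≡ 1 and 21 ≡ 1 (mod 4), so (5/21) = +(21/5).
Reduce top mod 5: now compute (1/5).
Reached (1/5) = 1. Collecting the sign flips along the way, the symbol is +1.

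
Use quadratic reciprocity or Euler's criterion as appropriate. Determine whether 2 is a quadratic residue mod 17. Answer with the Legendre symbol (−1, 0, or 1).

1

Euler's criterion: (2/17) ≡ 2^8 (mod 17).
2^2 ≡ 4 (mod 17)
2^4 ≡ 16 (mod 17)
2^8 ≡ 1 (mod 17)
2^8 = 2^(8) ≡ 1 (mod 17).
Result is 1, so (2/17) = 1.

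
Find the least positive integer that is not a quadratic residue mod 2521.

(2/2521) = +1, so 2 is a residue.
(3/2521) = +1, so 3 is a residue.
(4/2521) = +1, so 4 is a residue.
(5/2521) = +1, so 5 is a residue.
(6/2521) = +1, so 6 is a residue.
(7/2521) = +1, so 7 is a residue.
(8/2521) = +1, so 8 is a residue.
(9/2521) = +1, so 9 is a residue.
(10/2521) = +1, so 10 is a residue.
(11/2521) = −1, so 11 is the smallest positive non-residue mod 2521.

11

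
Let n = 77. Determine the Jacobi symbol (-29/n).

First reduce: -29 ≡ 48 (mod 77).
Pull out 2^4: since 77 ≡ 5 (mod 8), (2/77) = -1, so (2/77)^4 = +1.
Reciprocity: 3 ≡ 3 and 77 ≡ 1 (mod 4), so (3/77) = +(77/3).
Reduce top mod 3: now compute (2/3).
Pull out 2: since 3 ≡ 3 (mod 8), (2/3) = -1.
Reached (1/3) = 1. Collecting the sign flips along the way, the symbol is -1.

-1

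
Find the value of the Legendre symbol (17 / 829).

1

Reciprocity: 17 ≡ 1 and 829 ≡ 1 (mod 4), so (17/829) = +(829/17).
Reduce top mod 17: now compute (13/17).
Reciprocity: 13 ≡ 1 and 17 ≡ 1 (mod 4), so (13/17) = +(17/13).
Reduce top mod 13: now compute (4/13).
Pull out 2^2: since 13 ≡ 5 (mod 8), (2/13) = -1, so (2/13)^2 = +1.
Reached (1/13) = 1. Collecting the sign flips along the way, the symbol is +1.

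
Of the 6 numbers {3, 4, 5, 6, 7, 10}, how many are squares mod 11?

3

(3/11) = +1 → QR.
(4/11) = +1 → QR.
(5/11) = +1 → QR.
(6/11) = -1 → non-residue.
(7/11) = -1 → non-residue.
(10/11) = -1 → non-residue.
Total quadratic residues among the 6: 3.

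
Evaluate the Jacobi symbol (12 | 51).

0

Pull out 2^2: since 51 ≡ 3 (mod 8), (2/51) = -1, so (2/51)^2 = +1.
Reciprocity: 3 ≡ 3 and 51 ≡ 3 (mod 4), so (3/51) = −(51/3).
Reduce top mod 3: now compute (0/3).
Top reduces to 0: gcd > 1, so the symbol is 0.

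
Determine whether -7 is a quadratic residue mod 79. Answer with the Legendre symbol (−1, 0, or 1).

First reduce: -7 ≡ 72 (mod 79).
Pull out 2^3: since 79 ≡ 7 (mod 8), (2/79) = +1, so (2/79)^3 = +1.
Reciprocity: 9 ≡ 1 and 79 ≡ 3 (mod 4), so (9/79) = +(79/9).
Reduce top mod 9: now compute (7/9).
Reciprocity: 7 ≡ 3 and 9 ≡ 1 (mod 4), so (7/9) = +(9/7).
Reduce top mod 7: now compute (2/7).
Pull out 2: since 7 ≡ 7 (mod 8), (2/7) = +1.
Reached (1/7) = 1. Collecting the sign flips along the way, the symbol is +1.

1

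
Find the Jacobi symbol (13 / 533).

Reciprocity: 13 ≡ 1 and 533 ≡ 1 (mod 4), so (13/533) = +(533/13).
Reduce top mod 13: now compute (0/13).
Top reduces to 0: gcd > 1, so the symbol is 0.

0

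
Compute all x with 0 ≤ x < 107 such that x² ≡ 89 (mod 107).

14, 93

Since 107 ≡ 3 (mod 4), a square root of 89 is 89^((107+1)/4) = 89^27 mod 107.
Repeated squaring: 89^2≡3, 89^4≡9, 89^8≡81, 89^16≡34 (mod 107).
89^27 = 89^(16+8+2+1) ≡ 14 (mod 107).
Check: 14² = 196 ≡ 89 (mod 107). The two roots are 14 and 93.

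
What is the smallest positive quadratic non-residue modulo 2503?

(2/2503) = +1, so 2 is a residue.
(3/2503) = −1, so 3 is the smallest positive non-residue mod 2503.

3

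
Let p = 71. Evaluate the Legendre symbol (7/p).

Reciprocity: 7 ≡ 3 and 71 ≡ 3 (mod 4), so (7/71) = −(71/7).
Reduce top mod 7: now compute (1/7).
Reached (1/7) = 1. Collecting the sign flips along the way, the symbol is -1.

-1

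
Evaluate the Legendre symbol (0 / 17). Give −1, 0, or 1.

Top reduces to 0: gcd > 1, so the symbol is 0.

0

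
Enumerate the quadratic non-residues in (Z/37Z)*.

2, 5, 6, 8, 13, 14, 15, 17, 18, 19, 20, 22, 23, 24, 29, 31, 32, 35

Square k = 1,…,18 (k and 37−k give the same square):
1²=1, 2²=4, 3²=9, 4²=16, 5²=25, 6²=36, 7²≡12, 8²≡27, 9²≡7, 10²≡26, 11²≡10, 12²≡33, 13²≡21, 14²≡11, 15²≡3, 16²≡34, 17²≡30, 18²≡28 (mod 37).
The residues are {1, 3, 4, 7, 9, 10, 11, 12, 16, 21, 25, 26, 27, 28, 30, 33, 34, 36}; the non-residues are the remaining 18 nonzero classes.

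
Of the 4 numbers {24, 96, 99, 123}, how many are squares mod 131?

(24/131) = -1 → non-residue.
(96/131) = -1 → non-residue.
(99/131) = +1 → QR.
(123/131) = +1 → QR.
Total quadratic residues among the 4: 2.

2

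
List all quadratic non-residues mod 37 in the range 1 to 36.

2,5,6,8,13,14,15,17,18,19,20,22,23,24,29,31,32,35

Square k = 1,…,18 (k and 37−k give the same square):
1²=1, 2²=4, 3²=9, 4²=16, 5²=25, 6²=36, 7²≡12, 8²≡27, 9²≡7, 10²≡26, 11²≡10, 12²≡33, 13²≡21, 14²≡11, 15²≡3, 16²≡34, 17²≡30, 18²≡28 (mod 37).
The residues are {1, 3, 4, 7, 9, 10, 11, 12, 16, 21, 25, 26, 27, 28, 30, 33, 34, 36}; the non-residues are the remaining 18 nonzero classes.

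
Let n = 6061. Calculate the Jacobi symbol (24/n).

Pull out 2^3: since 6061 ≡ 5 (mod 8), (2/6061) = -1, so (2/6061)^3 = -1.
Reciprocity: 3 ≡ 3 and 6061 ≡ 1 (mod 4), so (3/6061) = +(6061/3).
Reduce top mod 3: now compute (1/3).
Reached (1/3) = 1. Collecting the sign flips along the way, the symbol is -1.

-1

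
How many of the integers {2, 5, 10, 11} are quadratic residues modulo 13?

1

(2/13) = -1 → non-residue.
(5/13) = -1 → non-residue.
(10/13) = +1 → QR.
(11/13) = -1 → non-residue.
Total quadratic residues among the 4: 1.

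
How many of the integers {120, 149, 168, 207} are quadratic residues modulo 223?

1

(120/223) = +1 → QR.
(149/223) = -1 → non-residue.
(168/223) = -1 → non-residue.
(207/223) = -1 → non-residue.
Total quadratic residues among the 4: 1.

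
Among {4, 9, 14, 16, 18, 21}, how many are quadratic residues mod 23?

4

(4/23) = +1 → QR.
(9/23) = +1 → QR.
(14/23) = -1 → non-residue.
(16/23) = +1 → QR.
(18/23) = +1 → QR.
(21/23) = -1 → non-residue.
Total quadratic residues among the 6: 4.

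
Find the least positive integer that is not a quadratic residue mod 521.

3

(2/521) = +1, so 2 is a residue.
(3/521) = −1, so 3 is the smallest positive non-residue mod 521.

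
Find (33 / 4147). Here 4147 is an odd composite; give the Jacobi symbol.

Reciprocity: 33 ≡ 1 and 4147 ≡ 3 (mod 4), so (33/4147) = +(4147/33).
Reduce top mod 33: now compute (22/33).
Pull out 2: since 33 ≡ 1 (mod 8), (2/33) = +1.
Reciprocity: 11 ≡ 3 and 33 ≡ 1 (mod 4), so (11/33) = +(33/11).
Reduce top mod 11: now compute (0/11).
Top reduces to 0: gcd > 1, so the symbol is 0.

0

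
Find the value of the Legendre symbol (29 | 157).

-1

Reciprocity: 29 ≡ 1 and 157 ≡ 1 (mod 4), so (29/157) = +(157/29).
Reduce top mod 29: now compute (12/29).
Pull out 2^2: since 29 ≡ 5 (mod 8), (2/29) = -1, so (2/29)^2 = +1.
Reciprocity: 3 ≡ 3 and 29 ≡ 1 (mod 4), so (3/29) = +(29/3).
Reduce top mod 3: now compute (2/3).
Pull out 2: since 3 ≡ 3 (mod 8), (2/3) = -1.
Reached (1/3) = 1. Collecting the sign flips along the way, the symbol is -1.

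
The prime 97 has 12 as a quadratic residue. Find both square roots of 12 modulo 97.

97 ≡ 1 (mod 4), so we find a root by search.
Trying successive values, 20² = 400 ≡ 12 (mod 97). The other root is 97 − 20 = 77.

20, 77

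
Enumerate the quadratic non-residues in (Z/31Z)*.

Square k = 1,…,15 (k and 31−k give the same square):
1²=1, 2²=4, 3²=9, 4²=16, 5²=25, 6²≡5, 7²≡18, 8²≡2, 9²≡19, 10²≡7, 11²≡28, 12²≡20, 13²≡14, 14²≡10, 15²≡8 (mod 31).
The residues are {1, 2, 4, 5, 7, 8, 9, 10, 14, 16, 18, 19, 20, 25, 28}; the non-residues are the remaining 15 nonzero classes.

3,6,11,12,13,15,17,21,22,23,24,26,27,29,30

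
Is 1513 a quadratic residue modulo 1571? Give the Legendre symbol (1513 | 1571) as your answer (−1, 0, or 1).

1

Reciprocity: 1513 ≡ 1 and 1571 ≡ 3 (mod 4), so (1513/1571) = +(1571/1513).
Reduce top mod 1513: now compute (58/1513).
Pull out 2: since 1513 ≡ 1 (mod 8), (2/1513) = +1.
Reciprocity: 29 ≡ 1 and 1513 ≡ 1 (mod 4), so (29/1513) = +(1513/29).
Reduce top mod 29: now compute (5/29).
Reciprocity: 5 ≡ 1 and 29 ≡ 1 (mod 4), so (5/29) = +(29/5).
Reduce top mod 5: now compute (4/5).
Pull out 2^2: since 5 ≡ 5 (mod 8), (2/5) = -1, so (2/5)^2 = +1.
Reached (1/5) = 1. Collecting the sign flips along the way, the symbol is +1.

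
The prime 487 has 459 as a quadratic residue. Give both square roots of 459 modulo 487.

Since 487 ≡ 3 (mod 4), a square root of 459 is 459^((487+1)/4) = 459^122 mod 487.
Repeated squaring: 459^2≡297, 459^4≡62, 459^8≡435, 459^16≡269, 459^32≡285, 459^64≡383 (mod 487).
459^122 = 459^(64+32+16+8+2) ≡ 73 (mod 487).
Check: 73² = 5329 ≡ 459 (mod 487). The two roots are 73 and 414.

73, 414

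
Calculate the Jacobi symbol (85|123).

-1

Reciprocity: 85 ≡ 1 and 123 ≡ 3 (mod 4), so (85/123) = +(123/85).
Reduce top mod 85: now compute (38/85).
Pull out 2: since 85 ≡ 5 (mod 8), (2/85) = -1.
Reciprocity: 19 ≡ 3 and 85 ≡ 1 (mod 4), so (19/85) = +(85/19).
Reduce top mod 19: now compute (9/19).
Reciprocity: 9 ≡ 1 and 19 ≡ 3 (mod 4), so (9/19) = +(19/9).
Reduce top mod 9: now compute (1/9).
Reached (1/9) = 1. Collecting the sign flips along the way, the symbol is -1.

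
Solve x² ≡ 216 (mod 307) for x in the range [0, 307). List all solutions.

38, 269

Since 307 ≡ 3 (mod 4), a square root of 216 is 216^((307+1)/4) = 216^77 mod 307.
Repeated squaring: 216^2≡299, 216^4≡64, 216^8≡105, 216^16≡280, 216^32≡115, 216^64≡24 (mod 307).
216^77 = 216^(64+8+4+1) ≡ 269 (mod 307).
Check: 269² = 72361 ≡ 216 (mod 307). The two roots are 38 and 269.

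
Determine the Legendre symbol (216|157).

First reduce: 216 ≡ 59 (mod 157).
Reciprocity: 59 ≡ 3 and 157 ≡ 1 (mod 4), so (59/157) = +(157/59).
Reduce top mod 59: now compute (39/59).
Reciprocity: 39 ≡ 3 and 59 ≡ 3 (mod 4), so (39/59) = −(59/39).
Reduce top mod 39: now compute (20/39).
Pull out 2^2: since 39 ≡ 7 (mod 8), (2/39) = +1, so (2/39)^2 = +1.
Reciprocity: 5 ≡ 1 and 39 ≡ 3 (mod 4), so (5/39) = +(39/5).
Reduce top mod 5: now compute (4/5).
Pull out 2^2: since 5 ≡ 5 (mod 8), (2/5) = -1, so (2/5)^2 = +1.
Reached (1/5) = 1. Collecting the sign flips along the way, the symbol is -1.

-1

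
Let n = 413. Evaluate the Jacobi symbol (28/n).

0

Pull out 2^2: since 413 ≡ 5 (mod 8), (2/413) = -1, so (2/413)^2 = +1.
Reciprocity: 7 ≡ 3 and 413 ≡ 1 (mod 4), so (7/413) = +(413/7).
Reduce top mod 7: now compute (0/7).
Top reduces to 0: gcd > 1, so the symbol is 0.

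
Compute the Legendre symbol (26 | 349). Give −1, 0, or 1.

Euler's criterion: (26/349) ≡ 26^174 (mod 349).
26^2 ≡ 327 (mod 349)
26^4 ≡ 135 (mod 349)
26^8 ≡ 77 (mod 349)
26^16 ≡ 345 (mod 349)
26^32 ≡ 16 (mod 349)
26^64 ≡ 256 (mod 349)
26^128 ≡ 273 (mod 349)
26^174 = 26^(128+32+8+4+2) ≡ 1 (mod 349).
Result is 1, so (26/349) = 1.

1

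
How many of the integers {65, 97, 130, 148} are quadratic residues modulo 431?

(65/431) = -1 → non-residue.
(97/431) = +1 → QR.
(130/431) = -1 → non-residue.
(148/431) = -1 → non-residue.
Total quadratic residues among the 4: 1.

1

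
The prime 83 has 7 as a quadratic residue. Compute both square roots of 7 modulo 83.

16, 67

Since 83 ≡ 3 (mod 4), a square root of 7 is 7^((83+1)/4) = 7^21 mod 83.
Repeated squaring: 7^2≡49, 7^4≡77, 7^8≡36, 7^16≡51 (mod 83).
7^21 = 7^(16+4+1) ≡ 16 (mod 83).
Check: 16² = 256 ≡ 7 (mod 83). The two roots are 16 and 67.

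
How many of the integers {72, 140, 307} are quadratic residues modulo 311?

2

(72/311) = +1 → QR.
(140/311) = +1 → QR.
(307/311) = -1 → non-residue.
Total quadratic residues among the 3: 2.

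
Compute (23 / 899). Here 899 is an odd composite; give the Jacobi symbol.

-1

Reciprocity: 23 ≡ 3 and 899 ≡ 3 (mod 4), so (23/899) = −(899/23).
Reduce top mod 23: now compute (2/23).
Pull out 2: since 23 ≡ 7 (mod 8), (2/23) = +1.
Reached (1/23) = 1. Collecting the sign flips along the way, the symbol is -1.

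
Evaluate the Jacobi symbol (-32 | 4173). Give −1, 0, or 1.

-1

First reduce: -32 ≡ 4141 (mod 4173).
Reciprocity: 4141 ≡ 1 and 4173 ≡ 1 (mod 4), so (4141/4173) = +(4173/4141).
Reduce top mod 4141: now compute (32/4141).
Pull out 2^5: since 4141 ≡ 5 (mod 8), (2/4141) = -1, so (2/4141)^5 = -1.
Reached (1/4141) = 1. Collecting the sign flips along the way, the symbol is -1.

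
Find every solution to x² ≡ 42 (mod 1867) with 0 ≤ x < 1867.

570, 1297

Since 1867 ≡ 3 (mod 4), a square root of 42 is 42^((1867+1)/4) = 42^467 mod 1867.
Repeated squaring: 42^2≡1764, 42^4≡1274, 42^8≡653, 42^16≡733, 42^32≡1460, 42^64≡1353, 42^128≡949, 42^256≡707 (mod 1867).
42^467 = 42^(256+128+64+16+2+1) ≡ 570 (mod 1867).
Check: 570² = 324900 ≡ 42 (mod 1867). The two roots are 570 and 1297.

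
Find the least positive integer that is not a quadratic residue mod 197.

(2/197) = −1, so 2 is the smallest positive non-residue mod 197.

2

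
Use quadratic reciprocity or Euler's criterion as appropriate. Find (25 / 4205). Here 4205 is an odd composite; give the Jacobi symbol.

Reciprocity: 25 ≡ 1 and 4205 ≡ 1 (mod 4), so (25/4205) = +(4205/25).
Reduce top mod 25: now compute (5/25).
Reciprocity: 5 ≡ 1 and 25 ≡ 1 (mod 4), so (5/25) = +(25/5).
Reduce top mod 5: now compute (0/5).
Top reduces to 0: gcd > 1, so the symbol is 0.

0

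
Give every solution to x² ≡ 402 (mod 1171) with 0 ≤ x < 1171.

Since 1171 ≡ 3 (mod 4), a square root of 402 is 402^((1171+1)/4) = 402^293 mod 1171.
Repeated squaring: 402^2≡6, 402^4≡36, 402^8≡125, 402^16≡402, 402^32≡6, 402^64≡36, 402^128≡125, 402^256≡402 (mod 1171).
402^293 = 402^(256+32+4+1) ≡ 125 (mod 1171).
Check: 125² = 15625 ≡ 402 (mod 1171). The two roots are 125 and 1046.

125, 1046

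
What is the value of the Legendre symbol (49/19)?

1

Euler's criterion: (49/19) ≡ 11^9 (mod 19).
11^2 ≡ 7 (mod 19)
11^4 ≡ 11 (mod 19)
11^8 ≡ 7 (mod 19)
11^9 = 11^(8+1) ≡ 1 (mod 19).
Result is 1, so (49/19) = 1.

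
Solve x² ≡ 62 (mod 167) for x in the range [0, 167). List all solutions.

79, 88

Since 167 ≡ 3 (mod 4), a square root of 62 is 62^((167+1)/4) = 62^42 mod 167.
Repeated squaring: 62^2≡3, 62^4≡9, 62^8≡81, 62^16≡48, 62^32≡133 (mod 167).
62^42 = 62^(32+8+2) ≡ 88 (mod 167).
Check: 88² = 7744 ≡ 62 (mod 167). The two roots are 79 and 88.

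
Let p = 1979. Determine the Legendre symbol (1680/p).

Pull out 2^4: since 1979 ≡ 3 (mod 8), (2/1979) = -1, so (2/1979)^4 = +1.
Reciprocity: 105 ≡ 1 and 1979 ≡ 3 (mod 4), so (105/1979) = +(1979/105).
Reduce top mod 105: now compute (89/105).
Reciprocity: 89 ≡ 1 and 105 ≡ 1 (mod 4), so (89/105) = +(105/89).
Reduce top mod 89: now compute (16/89).
Pull out 2^4: since 89 ≡ 1 (mod 8), (2/89) = +1, so (2/89)^4 = +1.
Reached (1/89) = 1. Collecting the sign flips along the way, the symbol is +1.

1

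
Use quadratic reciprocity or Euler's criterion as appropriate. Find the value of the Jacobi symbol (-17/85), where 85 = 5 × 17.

0

First reduce: -17 ≡ 68 (mod 85).
Pull out 2^2: since 85 ≡ 5 (mod 8), (2/85) = -1, so (2/85)^2 = +1.
Reciprocity: 17 ≡ 1 and 85 ≡ 1 (mod 4), so (17/85) = +(85/17).
Reduce top mod 17: now compute (0/17).
Top reduces to 0: gcd > 1, so the symbol is 0.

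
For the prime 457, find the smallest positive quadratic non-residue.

(2/457) = +1, so 2 is a residue.
(3/457) = +1, so 3 is a residue.
(4/457) = +1, so 4 is a residue.
(5/457) = −1, so 5 is the smallest positive non-residue mod 457.

5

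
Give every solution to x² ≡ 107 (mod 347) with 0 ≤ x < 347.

Since 347 ≡ 3 (mod 4), a square root of 107 is 107^((347+1)/4) = 107^87 mod 347.
Repeated squaring: 107^2≡345, 107^4≡4, 107^8≡16, 107^16≡256, 107^32≡300, 107^64≡127 (mod 347).
107^87 = 107^(64+16+4+2+1) ≡ 169 (mod 347).
Check: 169² = 28561 ≡ 107 (mod 347). The two roots are 169 and 178.

169, 178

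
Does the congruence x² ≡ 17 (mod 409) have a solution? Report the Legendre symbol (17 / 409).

Reciprocity: 17 ≡ 1 and 409 ≡ 1 (mod 4), so (17/409) = +(409/17).
Reduce top mod 17: now compute (1/17).
Reached (1/17) = 1. Collecting the sign flips along the way, the symbol is +1.

1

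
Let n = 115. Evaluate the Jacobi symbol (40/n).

0

Pull out 2^3: since 115 ≡ 3 (mod 8), (2/115) = -1, so (2/115)^3 = -1.
Reciprocity: 5 ≡ 1 and 115 ≡ 3 (mod 4), so (5/115) = +(115/5).
Reduce top mod 5: now compute (0/5).
Top reduces to 0: gcd > 1, so the symbol is 0.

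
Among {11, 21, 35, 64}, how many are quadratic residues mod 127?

4

(11/127) = +1 → QR.
(21/127) = +1 → QR.
(35/127) = +1 → QR.
(64/127) = +1 → QR.
Total quadratic residues among the 4: 4.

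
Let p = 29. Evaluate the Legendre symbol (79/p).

-1

First reduce: 79 ≡ 21 (mod 29).
Reciprocity: 21 ≡ 1 and 29 ≡ 1 (mod 4), so (21/29) = +(29/21).
Reduce top mod 21: now compute (8/21).
Pull out 2^3: since 21 ≡ 5 (mod 8), (2/21) = -1, so (2/21)^3 = -1.
Reached (1/21) = 1. Collecting the sign flips along the way, the symbol is -1.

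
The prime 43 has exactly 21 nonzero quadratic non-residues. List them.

2, 3, 5, 7, 8, 12, 18, 19, 20, 22, 26, 27, 28, 29, 30, 32, 33, 34, 37, 39, 42

Square k = 1,…,21 (k and 43−k give the same square):
1²=1, 2²=4, 3²=9, 4²=16, 5²=25, 6²=36, 7²≡6, 8²≡21, 9²≡38, 10²≡14, 11²≡35, 12²≡15, 13²≡40, 14²≡24, 15²≡10, 16²≡41, 17²≡31, 18²≡23, 19²≡17, 20²≡13, 21²≡11 (mod 43).
The residues are {1, 4, 6, 9, 10, 11, 13, 14, 15, 16, 17, 21, 23, 24, 25, 31, 35, 36, 38, 40, 41}; the non-residues are the remaining 21 nonzero classes.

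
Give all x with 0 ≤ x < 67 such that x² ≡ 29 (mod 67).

30, 37

Since 67 ≡ 3 (mod 4), a square root of 29 is 29^((67+1)/4) = 29^17 mod 67.
Repeated squaring: 29^2≡37, 29^4≡29, 29^8≡37, 29^16≡29 (mod 67).
29^17 = 29^(16+1) ≡ 37 (mod 67).
Check: 37² = 1369 ≡ 29 (mod 67). The two roots are 30 and 37.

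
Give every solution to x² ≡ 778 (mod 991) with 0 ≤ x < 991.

Since 991 ≡ 3 (mod 4), a square root of 778 is 778^((991+1)/4) = 778^248 mod 991.
Repeated squaring: 778^2≡774, 778^4≡512, 778^8≡520, 778^16≡848, 778^32≡629, 778^64≡232, 778^128≡310 (mod 991).
778^248 = 778^(128+64+32+16+8) ≡ 909 (mod 991).
Check: 909² = 826281 ≡ 778 (mod 991). The two roots are 82 and 909.

82, 909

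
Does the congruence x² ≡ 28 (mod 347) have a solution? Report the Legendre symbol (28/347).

Pull out 2^2: since 347 ≡ 3 (mod 8), (2/347) = -1, so (2/347)^2 = +1.
Reciprocity: 7 ≡ 3 and 347 ≡ 3 (mod 4), so (7/347) = −(347/7).
Reduce top mod 7: now compute (4/7).
Pull out 2^2: since 7 ≡ 7 (mod 8), (2/7) = +1, so (2/7)^2 = +1.
Reached (1/7) = 1. Collecting the sign flips along the way, the symbol is -1.

-1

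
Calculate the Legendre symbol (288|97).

First reduce: 288 ≡ 94 (mod 97).
Pull out 2: since 97 ≡ 1 (mod 8), (2/97) = +1.
Reciprocity: 47 ≡ 3 and 97 ≡ 1 (mod 4), so (47/97) = +(97/47).
Reduce top mod 47: now compute (3/47).
Reciprocity: 3 ≡ 3 and 47 ≡ 3 (mod 4), so (3/47) = −(47/3).
Reduce top mod 3: now compute (2/3).
Pull out 2: since 3 ≡ 3 (mod 8), (2/3) = -1.
Reached (1/3) = 1. Collecting the sign flips along the way, the symbol is +1.

1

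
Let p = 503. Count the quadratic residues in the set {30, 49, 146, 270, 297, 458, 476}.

4

(30/503) = -1 → non-residue.
(49/503) = +1 → QR.
(146/503) = +1 → QR.
(270/503) = -1 → non-residue.
(297/503) = +1 → QR.
(458/503) = +1 → QR.
(476/503) = -1 → non-residue.
Total quadratic residues among the 7: 4.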